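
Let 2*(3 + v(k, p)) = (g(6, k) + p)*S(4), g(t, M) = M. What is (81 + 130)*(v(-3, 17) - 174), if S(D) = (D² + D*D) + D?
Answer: 15825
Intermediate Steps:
S(D) = D + 2*D² (S(D) = (D² + D²) + D = 2*D² + D = D + 2*D²)
v(k, p) = -3 + 18*k + 18*p (v(k, p) = -3 + ((k + p)*(4*(1 + 2*4)))/2 = -3 + ((k + p)*(4*(1 + 8)))/2 = -3 + ((k + p)*(4*9))/2 = -3 + ((k + p)*36)/2 = -3 + (36*k + 36*p)/2 = -3 + (18*k + 18*p) = -3 + 18*k + 18*p)
(81 + 130)*(v(-3, 17) - 174) = (81 + 130)*((-3 + 18*(-3) + 18*17) - 174) = 211*((-3 - 54 + 306) - 174) = 211*(249 - 174) = 211*75 = 15825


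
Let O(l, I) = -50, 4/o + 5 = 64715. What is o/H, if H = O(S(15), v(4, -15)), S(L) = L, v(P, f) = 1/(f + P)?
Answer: -1/808875 ≈ -1.2363e-6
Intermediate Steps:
o = 2/32355 (o = 4/(-5 + 64715) = 4/64710 = 4*(1/64710) = 2/32355 ≈ 6.1814e-5)
v(P, f) = 1/(P + f)
H = -50
o/H = (2/32355)/(-50) = (2/32355)*(-1/50) = -1/808875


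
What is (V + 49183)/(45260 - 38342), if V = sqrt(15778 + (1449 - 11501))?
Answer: 49183/6918 + sqrt(5726)/6918 ≈ 7.1204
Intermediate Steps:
V = sqrt(5726) (V = sqrt(15778 - 10052) = sqrt(5726) ≈ 75.670)
(V + 49183)/(45260 - 38342) = (sqrt(5726) + 49183)/(45260 - 38342) = (49183 + sqrt(5726))/6918 = (49183 + sqrt(5726))*(1/6918) = 49183/6918 + sqrt(5726)/6918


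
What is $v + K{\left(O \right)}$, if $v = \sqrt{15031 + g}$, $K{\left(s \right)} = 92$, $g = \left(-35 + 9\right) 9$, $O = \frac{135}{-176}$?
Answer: $92 + \sqrt{14797} \approx 213.64$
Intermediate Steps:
$O = - \frac{135}{176}$ ($O = 135 \left(- \frac{1}{176}\right) = - \frac{135}{176} \approx -0.76705$)
$g = -234$ ($g = \left(-26\right) 9 = -234$)
$v = \sqrt{14797}$ ($v = \sqrt{15031 - 234} = \sqrt{14797} \approx 121.64$)
$v + K{\left(O \right)} = \sqrt{14797} + 92 = 92 + \sqrt{14797}$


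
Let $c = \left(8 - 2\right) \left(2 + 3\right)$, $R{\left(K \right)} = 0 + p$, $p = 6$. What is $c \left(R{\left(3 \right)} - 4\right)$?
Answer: $60$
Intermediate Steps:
$R{\left(K \right)} = 6$ ($R{\left(K \right)} = 0 + 6 = 6$)
$c = 30$ ($c = 6 \cdot 5 = 30$)
$c \left(R{\left(3 \right)} - 4\right) = 30 \left(6 - 4\right) = 30 \cdot 2 = 60$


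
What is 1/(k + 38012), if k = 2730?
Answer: 1/40742 ≈ 2.4545e-5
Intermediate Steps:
1/(k + 38012) = 1/(2730 + 38012) = 1/40742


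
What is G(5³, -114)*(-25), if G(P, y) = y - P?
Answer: 5975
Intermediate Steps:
G(5³, -114)*(-25) = (-114 - 1*5³)*(-25) = (-114 - 1*125)*(-25) = (-114 - 125)*(-25) = -239*(-25) = 5975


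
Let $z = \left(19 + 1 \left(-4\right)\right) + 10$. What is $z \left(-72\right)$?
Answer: $-1800$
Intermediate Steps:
$z = 25$ ($z = \left(19 - 4\right) + 10 = 15 + 10 = 25$)
$z \left(-72\right) = 25 \left(-72\right) = -1800$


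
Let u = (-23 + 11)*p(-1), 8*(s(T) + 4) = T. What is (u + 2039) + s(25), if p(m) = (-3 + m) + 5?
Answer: 16209/8 ≈ 2026.1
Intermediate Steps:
s(T) = -4 + T/8
p(m) = 2 + m
u = -12 (u = (-23 + 11)*(2 - 1) = -12*1 = -12)
(u + 2039) + s(25) = (-12 + 2039) + (-4 + (1/8)*25) = 2027 + (-4 + 25/8) = 2027 - 7/8 = 16209/8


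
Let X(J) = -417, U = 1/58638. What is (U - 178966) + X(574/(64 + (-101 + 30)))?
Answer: -10518660353/58638 ≈ -1.7938e+5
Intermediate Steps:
U = 1/58638 ≈ 1.7054e-5
(U - 178966) + X(574/(64 + (-101 + 30))) = (1/58638 - 178966) - 417 = -10494208307/58638 - 417 = -10518660353/58638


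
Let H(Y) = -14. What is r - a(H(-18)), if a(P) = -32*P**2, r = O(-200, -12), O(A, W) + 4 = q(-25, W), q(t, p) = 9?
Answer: 6277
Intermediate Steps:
O(A, W) = 5 (O(A, W) = -4 + 9 = 5)
r = 5
r - a(H(-18)) = 5 - (-32)*(-14)**2 = 5 - (-32)*196 = 5 - 1*(-6272) = 5 + 6272 = 6277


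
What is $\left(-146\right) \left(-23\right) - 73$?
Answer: $3285$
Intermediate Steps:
$\left(-146\right) \left(-23\right) - 73 = 3358 - 73 = 3285$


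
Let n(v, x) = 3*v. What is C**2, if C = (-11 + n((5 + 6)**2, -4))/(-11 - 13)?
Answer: 1936/9 ≈ 215.11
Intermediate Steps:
C = -44/3 (C = (-11 + 3*(5 + 6)**2)/(-11 - 13) = (-11 + 3*11**2)/(-24) = (-11 + 3*121)*(-1/24) = (-11 + 363)*(-1/24) = 352*(-1/24) = -44/3 ≈ -14.667)
C**2 = (-44/3)**2 = 1936/9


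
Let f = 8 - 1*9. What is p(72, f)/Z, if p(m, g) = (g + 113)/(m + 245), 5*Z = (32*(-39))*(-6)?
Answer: 35/148356 ≈ 0.00023592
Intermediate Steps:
Z = 7488/5 (Z = ((32*(-39))*(-6))/5 = (-1248*(-6))/5 = (⅕)*7488 = 7488/5 ≈ 1497.6)
f = -1 (f = 8 - 9 = -1)
p(m, g) = (113 + g)/(245 + m)
p(72, f)/Z = ((113 - 1)/(245 + 72))/(7488/5) = (112/317)*(5/7488) = 35/148356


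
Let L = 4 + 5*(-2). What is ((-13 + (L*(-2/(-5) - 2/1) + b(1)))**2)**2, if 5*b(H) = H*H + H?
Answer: 81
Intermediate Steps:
b(H) = H/5 + H**2/5 (b(H) = (H*H + H)/5 = (H**2 + H)/5 = (H + H**2)/5 = H/5 + H**2/5)
L = -6 (L = 4 - 10 = -6)
((-13 + (L*(-2/(-5) - 2/1) + b(1)))**2)**2 = ((-13 + (-6*(-2/(-5) - 2/1) + (1/5)*1*(1 + 1)))**2)**2 = ((-13 + (-6*(-2*(-1/5) - 2*1) + (1/5)*1*2))**2)**2 = ((-13 + (-6*(2/5 - 2) + 2/5))**2)**2 = ((-13 + (-6*(-8/5) + 2/5))**2)**2 = ((-13 + (48/5 + 2/5))**2)**2 = ((-13 + 10)**2)**2 = ((-3)**2)**2 = 9**2 = 81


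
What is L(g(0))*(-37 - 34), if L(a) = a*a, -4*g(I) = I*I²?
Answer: 0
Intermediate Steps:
g(I) = -I³/4 (g(I) = -I*I²/4 = -I³/4)
L(a) = a²
L(g(0))*(-37 - 34) = (-¼*0³)²*(-37 - 34) = (-¼*0)²*(-71) = 0²*(-71) = 0*(-71) = 0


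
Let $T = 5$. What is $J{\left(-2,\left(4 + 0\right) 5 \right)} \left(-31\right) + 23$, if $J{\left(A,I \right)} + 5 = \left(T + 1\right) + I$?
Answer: $-628$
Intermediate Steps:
$J{\left(A,I \right)} = 1 + I$ ($J{\left(A,I \right)} = -5 + \left(\left(5 + 1\right) + I\right) = -5 + \left(6 + I\right) = 1 + I$)
$J{\left(-2,\left(4 + 0\right) 5 \right)} \left(-31\right) + 23 = \left(1 + \left(4 + 0\right) 5\right) \left(-31\right) + 23 = \left(1 + 4 \cdot 5\right) \left(-31\right) + 23 = \left(1 + 20\right) \left(-31\right) + 23 = 21 \left(-31\right) + 23 = -651 + 23 = -628$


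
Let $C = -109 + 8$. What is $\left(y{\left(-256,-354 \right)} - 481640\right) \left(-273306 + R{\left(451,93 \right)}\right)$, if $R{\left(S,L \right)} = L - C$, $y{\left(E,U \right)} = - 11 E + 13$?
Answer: $130769029832$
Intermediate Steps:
$y{\left(E,U \right)} = 13 - 11 E$
$C = -101$
$R{\left(S,L \right)} = 101 + L$ ($R{\left(S,L \right)} = L - -101 = L + 101 = 101 + L$)
$\left(y{\left(-256,-354 \right)} - 481640\right) \left(-273306 + R{\left(451,93 \right)}\right) = \left(\left(13 - -2816\right) - 481640\right) \left(-273306 + \left(101 + 93\right)\right) = \left(\left(13 + 2816\right) - 481640\right) \left(-273306 + 194\right) = \left(2829 - 481640\right) \left(-273112\right) = \left(-478811\right) \left(-273112\right) = 130769029832$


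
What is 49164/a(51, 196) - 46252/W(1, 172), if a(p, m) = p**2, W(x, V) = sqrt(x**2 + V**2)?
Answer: 964/51 - 46252*sqrt(29585)/29585 ≈ -250.00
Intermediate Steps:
W(x, V) = sqrt(V**2 + x**2)
49164/a(51, 196) - 46252/W(1, 172) = 49164/(51**2) - 46252/sqrt(172**2 + 1**2) = 49164/2601 - 46252/sqrt(29584 + 1) = 49164*(1/2601) - 46252*sqrt(29585)/29585 = 964/51 - 46252*sqrt(29585)/29585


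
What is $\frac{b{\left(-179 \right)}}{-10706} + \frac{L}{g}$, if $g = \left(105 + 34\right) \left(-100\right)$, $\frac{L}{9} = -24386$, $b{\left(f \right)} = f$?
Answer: $\frac{294022093}{18601675} \approx 15.806$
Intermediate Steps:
$L = -219474$ ($L = 9 \left(-24386\right) = -219474$)
$g = -13900$ ($g = 139 \left(-100\right) = -13900$)
$\frac{b{\left(-179 \right)}}{-10706} + \frac{L}{g} = - \frac{179}{-10706} - \frac{219474}{-13900} = \left(-179\right) \left(- \frac{1}{10706}\right) - - \frac{109737}{6950} = \frac{179}{10706} + \frac{109737}{6950} = \frac{294022093}{18601675}$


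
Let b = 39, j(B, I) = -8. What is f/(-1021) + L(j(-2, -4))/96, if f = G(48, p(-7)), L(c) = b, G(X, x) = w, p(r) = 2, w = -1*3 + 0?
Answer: 13369/32672 ≈ 0.40919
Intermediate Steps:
w = -3 (w = -3 + 0 = -3)
G(X, x) = -3
L(c) = 39
f = -3
f/(-1021) + L(j(-2, -4))/96 = -3/(-1021) + 39/96 = -3*(-1/1021) + 39*(1/96) = 3/1021 + 13/32 = 13369/32672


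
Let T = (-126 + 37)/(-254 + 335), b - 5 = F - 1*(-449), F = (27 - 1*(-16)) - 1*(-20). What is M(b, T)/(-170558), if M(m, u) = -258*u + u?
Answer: -22873/13815198 ≈ -0.0016556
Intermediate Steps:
F = 63 (F = (27 + 16) + 20 = 43 + 20 = 63)
b = 517 (b = 5 + (63 - 1*(-449)) = 5 + (63 + 449) = 5 + 512 = 517)
T = -89/81 ≈ -1.0988
M(m, u) = -257*u
M(b, T)/(-170558) = -257*(-89/81)/(-170558) = (22873/81)*(-1/170558) = -22873/13815198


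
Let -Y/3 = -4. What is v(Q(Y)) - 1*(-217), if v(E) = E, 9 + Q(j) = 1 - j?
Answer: 197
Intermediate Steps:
Y = 12 (Y = -3*(-4) = 12)
Q(j) = -8 - j (Q(j) = -9 + (1 - j) = -8 - j)
v(Q(Y)) - 1*(-217) = (-8 - 1*12) - 1*(-217) = (-8 - 12) + 217 = -20 + 217 = 197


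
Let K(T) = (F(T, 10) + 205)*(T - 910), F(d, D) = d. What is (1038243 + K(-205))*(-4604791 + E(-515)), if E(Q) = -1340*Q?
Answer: -4064400527913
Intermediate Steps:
K(T) = (-910 + T)*(205 + T) (K(T) = (T + 205)*(T - 910) = (205 + T)*(-910 + T) = (-910 + T)*(205 + T))
(1038243 + K(-205))*(-4604791 + E(-515)) = (1038243 + (-186550 + (-205)² - 705*(-205)))*(-4604791 - 1340*(-515)) = (1038243 + (-186550 + 42025 + 144525))*(-4604791 + 690100) = (1038243 + 0)*(-3914691) = 1038243*(-3914691) = -4064400527913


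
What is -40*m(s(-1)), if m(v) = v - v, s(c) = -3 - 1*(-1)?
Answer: 0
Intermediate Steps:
s(c) = -2 (s(c) = -3 + 1 = -2)
m(v) = 0
-40*m(s(-1)) = -40*0 = 0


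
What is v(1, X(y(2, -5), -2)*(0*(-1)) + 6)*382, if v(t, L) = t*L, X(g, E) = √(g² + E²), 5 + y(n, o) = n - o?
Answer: 2292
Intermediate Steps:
y(n, o) = -5 + n - o (y(n, o) = -5 + (n - o) = -5 + n - o)
X(g, E) = √(E² + g²)
v(t, L) = L*t
v(1, X(y(2, -5), -2)*(0*(-1)) + 6)*382 = ((√((-2)² + (-5 + 2 - 1*(-5))²)*(0*(-1)) + 6)*1)*382 = ((√(4 + (-5 + 2 + 5)²)*0 + 6)*1)*382 = ((√(4 + 2²)*0 + 6)*1)*382 = ((√(4 + 4)*0 + 6)*1)*382 = ((√8*0 + 6)*1)*382 = (((2*√2)*0 + 6)*1)*382 = ((0 + 6)*1)*382 = (6*1)*382 = 6*382 = 2292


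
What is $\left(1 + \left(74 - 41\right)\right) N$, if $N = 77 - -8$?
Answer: $2890$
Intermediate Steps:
$N = 85$ ($N = 77 + 8 = 85$)
$\left(1 + \left(74 - 41\right)\right) N = \left(1 + \left(74 - 41\right)\right) 85 = \left(1 + 33\right) 85 = 34 \cdot 85 = 2890$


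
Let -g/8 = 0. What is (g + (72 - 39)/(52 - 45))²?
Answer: 1089/49 ≈ 22.224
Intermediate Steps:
g = 0 (g = -8*0 = 0)
(g + (72 - 39)/(52 - 45))² = (0 + (72 - 39)/(52 - 45))² = (0 + 33/7)² = (33/7)² = 1089/49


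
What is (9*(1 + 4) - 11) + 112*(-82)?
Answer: -9150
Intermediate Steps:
(9*(1 + 4) - 11) + 112*(-82) = (9*5 - 11) - 9184 = (45 - 11) - 9184 = 34 - 9184 = -9150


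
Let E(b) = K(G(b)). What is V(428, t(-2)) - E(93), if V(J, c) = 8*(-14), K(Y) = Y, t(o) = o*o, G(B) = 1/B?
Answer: -10417/93 ≈ -112.01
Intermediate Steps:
t(o) = o²
E(b) = 1/b
V(J, c) = -112
V(428, t(-2)) - E(93) = -112 - 1/93 = -10417/93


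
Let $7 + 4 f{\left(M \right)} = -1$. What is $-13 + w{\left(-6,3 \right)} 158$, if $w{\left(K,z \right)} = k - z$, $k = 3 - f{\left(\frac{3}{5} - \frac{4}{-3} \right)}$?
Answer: $303$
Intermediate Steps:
$f{\left(M \right)} = -2$ ($f{\left(M \right)} = - \frac{7}{4} + \frac{1}{4} \left(-1\right) = - \frac{7}{4} - \frac{1}{4} = -2$)
$k = 5$ ($k = 3 - -2 = 3 + 2 = 5$)
$w{\left(K,z \right)} = 5 - z$
$-13 + w{\left(-6,3 \right)} 158 = -13 + \left(5 - 3\right) 158 = -13 + 2 \cdot 158 = -13 + 316 = 303$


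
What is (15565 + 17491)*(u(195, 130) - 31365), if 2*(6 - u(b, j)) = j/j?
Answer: -1036619632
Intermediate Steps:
u(b, j) = 11/2 (u(b, j) = 6 - j/(2*j) = 6 - 1/2*1 = 6 - 1/2 = 11/2)
(15565 + 17491)*(u(195, 130) - 31365) = (15565 + 17491)*(11/2 - 31365) = 33056*(-62719/2) = -1036619632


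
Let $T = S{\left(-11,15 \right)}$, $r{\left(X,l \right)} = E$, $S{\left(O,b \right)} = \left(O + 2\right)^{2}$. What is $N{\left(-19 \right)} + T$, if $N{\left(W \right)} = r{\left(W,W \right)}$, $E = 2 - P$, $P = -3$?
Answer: $86$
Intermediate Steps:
$E = 5$ ($E = 2 - -3 = 2 + 3 = 5$)
$S{\left(O,b \right)} = \left(2 + O\right)^{2}$
$r{\left(X,l \right)} = 5$
$T = 81$ ($T = \left(2 - 11\right)^{2} = \left(-9\right)^{2} = 81$)
$N{\left(W \right)} = 5$
$N{\left(-19 \right)} + T = 5 + 81 = 86$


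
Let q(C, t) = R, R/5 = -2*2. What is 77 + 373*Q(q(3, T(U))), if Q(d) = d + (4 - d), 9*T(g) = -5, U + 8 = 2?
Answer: 1569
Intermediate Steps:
U = -6 (U = -8 + 2 = -6)
T(g) = -5/9 (T(g) = (1/9)*(-5) = -5/9)
R = -20 (R = 5*(-2*2) = 5*(-4) = -20)
q(C, t) = -20
Q(d) = 4
77 + 373*Q(q(3, T(U))) = 77 + 373*4 = 77 + 1492 = 1569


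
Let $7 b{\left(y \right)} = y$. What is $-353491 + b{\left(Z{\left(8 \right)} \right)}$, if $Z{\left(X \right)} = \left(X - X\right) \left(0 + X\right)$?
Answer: $-353491$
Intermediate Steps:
$Z{\left(X \right)} = 0$ ($Z{\left(X \right)} = 0 X = 0$)
$b{\left(y \right)} = \frac{y}{7}$
$-353491 + b{\left(Z{\left(8 \right)} \right)} = -353491 + \frac{1}{7} \cdot 0 = -353491 + 0 = -353491$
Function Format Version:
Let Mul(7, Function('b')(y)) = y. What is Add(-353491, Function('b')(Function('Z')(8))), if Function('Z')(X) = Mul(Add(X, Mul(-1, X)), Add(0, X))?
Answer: -353491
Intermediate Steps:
Function('Z')(X) = 0 (Function('Z')(X) = Mul(0, X) = 0)
Function('b')(y) = Mul(Rational(1, 7), y)
Add(-353491, Function('b')(Function('Z')(8))) = Add(-353491, Mul(Rational(1, 7), 0)) = Add(-353491, 0) = -353491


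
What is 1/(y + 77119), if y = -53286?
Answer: 1/23833 ≈ 4.1959e-5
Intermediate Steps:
1/(y + 77119) = 1/(-53286 + 77119) = 1/23833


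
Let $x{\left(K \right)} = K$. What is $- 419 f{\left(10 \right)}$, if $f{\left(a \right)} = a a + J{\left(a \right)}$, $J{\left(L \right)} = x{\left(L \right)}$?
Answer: $-46090$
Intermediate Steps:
$J{\left(L \right)} = L$
$f{\left(a \right)} = a + a^{2}$ ($f{\left(a \right)} = a a + a = a^{2} + a = a + a^{2}$)
$- 419 f{\left(10 \right)} = - 419 \cdot 10 \left(1 + 10\right) = - 419 \cdot 10 \cdot 11 = \left(-419\right) 110 = -46090$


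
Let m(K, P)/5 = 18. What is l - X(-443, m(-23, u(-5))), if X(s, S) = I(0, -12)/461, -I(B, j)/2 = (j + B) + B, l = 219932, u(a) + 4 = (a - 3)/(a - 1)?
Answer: 101388628/461 ≈ 2.1993e+5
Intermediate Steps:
u(a) = -4 + (-3 + a)/(-1 + a) (u(a) = -4 + (a - 3)/(a - 1) = -4 + (-3 + a)/(-1 + a))
m(K, P) = 90 (m(K, P) = 5*18 = 90)
I(B, j) = -4*B - 2*j (I(B, j) = -2*((j + B) + B) = -2*((B + j) + B) = -2*(j + 2*B) = -4*B - 2*j)
X(s, S) = 24/461 (X(s, S) = (-4*0 - 2*(-12))/461 = (0 + 24)*(1/461) = 24*(1/461) = 24/461)
l - X(-443, m(-23, u(-5))) = 219932 - 1*24/461 = 219932 - 24/461 = 101388628/461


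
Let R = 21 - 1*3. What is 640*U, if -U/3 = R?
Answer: -34560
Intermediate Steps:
R = 18 (R = 21 - 3 = 18)
U = -54 (U = -3*18 = -54)
640*U = 640*(-54) = -34560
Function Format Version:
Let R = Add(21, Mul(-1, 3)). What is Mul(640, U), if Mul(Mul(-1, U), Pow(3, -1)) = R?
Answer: -34560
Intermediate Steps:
R = 18 (R = Add(21, -3) = 18)
U = -54 (U = Mul(-3, 18) = -54)
Mul(640, U) = Mul(640, -54) = -34560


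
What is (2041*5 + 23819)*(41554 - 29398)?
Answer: 413595744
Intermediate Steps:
(2041*5 + 23819)*(41554 - 29398) = (10205 + 23819)*12156 = 34024*12156 = 413595744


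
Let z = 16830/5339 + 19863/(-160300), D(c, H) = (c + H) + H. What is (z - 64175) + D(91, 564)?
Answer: -53877778264757/855841700 ≈ -62953.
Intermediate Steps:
D(c, H) = c + 2*H (D(c, H) = (H + c) + H = c + 2*H)
z = 2591800443/855841700 (z = 16830*(1/5339) + 19863*(-1/160300) = 16830/5339 - 19863/160300 = 2591800443/855841700 ≈ 3.0284)
(z - 64175) + D(91, 564) = (2591800443/855841700 - 64175) + (91 + 2*564) = -54921049297057/855841700 + (91 + 1128) = -54921049297057/855841700 + 1219 = -53877778264757/855841700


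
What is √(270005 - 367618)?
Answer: I*√97613 ≈ 312.43*I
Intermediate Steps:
√(270005 - 367618) = √(-97613) = I*√97613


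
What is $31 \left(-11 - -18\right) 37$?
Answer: $8029$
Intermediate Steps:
$31 \left(-11 - -18\right) 37 = 31 \left(-11 + 18\right) 37 = 31 \cdot 7 \cdot 37 = 217 \cdot 37 = 8029$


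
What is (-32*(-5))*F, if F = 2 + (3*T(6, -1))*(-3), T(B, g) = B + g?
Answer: -6880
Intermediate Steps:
F = -43 (F = 2 + (3*(6 - 1))*(-3) = 2 + (3*5)*(-3) = 2 + 15*(-3) = 2 - 45 = -43)
(-32*(-5))*F = -32*(-5)*(-43) = 160*(-43) = -6880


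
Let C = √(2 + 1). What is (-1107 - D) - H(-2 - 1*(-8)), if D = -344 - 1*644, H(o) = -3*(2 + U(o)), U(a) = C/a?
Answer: -113 + √3/2 ≈ -112.13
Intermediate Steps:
C = √3 ≈ 1.7320
U(a) = √3/a
H(o) = -6 - 3*√3/o (H(o) = -3*(2 + √3/o) = -6 - 3*√3/o)
D = -988 (D = -344 - 644 = -988)
(-1107 - D) - H(-2 - 1*(-8)) = (-1107 - 1*(-988)) - (-6 - 3*√3/(-2 - 1*(-8))) = (-1107 + 988) - (-6 - 3*√3/(-2 + 8)) = -119 - (-6 - 3*√3/6) = -119 - (-6 - 3*√3*⅙) = -119 - (-6 - √3/2) = -119 + (6 + √3/2) = -113 + √3/2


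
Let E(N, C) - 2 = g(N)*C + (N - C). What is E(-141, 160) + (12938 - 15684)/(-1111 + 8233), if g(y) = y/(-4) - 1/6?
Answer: 6307656/1187 ≈ 5313.9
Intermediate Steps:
g(y) = -1/6 - y/4 (g(y) = y*(-1/4) - 1*1/6 = -y/4 - 1/6 = -1/6 - y/4)
E(N, C) = 2 + N - C + C*(-1/6 - N/4) (E(N, C) = 2 + ((-1/6 - N/4)*C + (N - C)) = 2 + (C*(-1/6 - N/4) + (N - C)) = 2 + (N - C + C*(-1/6 - N/4)) = 2 + N - C + C*(-1/6 - N/4))
E(-141, 160) + (12938 - 15684)/(-1111 + 8233) = (2 - 141 - 7/6*160 - 1/4*160*(-141)) + (12938 - 15684)/(-1111 + 8233) = (2 - 141 - 560/3 + 5640) - 2746/7122 = 15943/3 - 2746*1/7122 = 15943/3 - 1373/3561 = 6307656/1187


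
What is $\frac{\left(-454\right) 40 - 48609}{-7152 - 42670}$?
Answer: $\frac{66769}{49822} \approx 1.3402$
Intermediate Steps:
$\frac{\left(-454\right) 40 - 48609}{-7152 - 42670} = \frac{-18160 - 48609}{-49822} = \left(-66769\right) \left(- \frac{1}{49822}\right) = \frac{66769}{49822}$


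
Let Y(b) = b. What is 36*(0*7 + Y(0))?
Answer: 0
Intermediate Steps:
36*(0*7 + Y(0)) = 36*(0*7 + 0) = 36*(0 + 0) = 36*0 = 0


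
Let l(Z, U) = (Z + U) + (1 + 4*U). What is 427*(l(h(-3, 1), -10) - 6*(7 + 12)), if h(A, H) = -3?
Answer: -70882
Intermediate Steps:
l(Z, U) = 1 + Z + 5*U (l(Z, U) = (U + Z) + (1 + 4*U) = 1 + Z + 5*U)
427*(l(h(-3, 1), -10) - 6*(7 + 12)) = 427*((1 - 3 + 5*(-10)) - 6*(7 + 12)) = 427*((1 - 3 - 50) - 6*19) = 427*(-52 - 114) = 427*(-166) = -70882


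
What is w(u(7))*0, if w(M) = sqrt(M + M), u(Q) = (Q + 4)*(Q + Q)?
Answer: 0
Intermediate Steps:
u(Q) = 2*Q*(4 + Q) (u(Q) = (4 + Q)*(2*Q) = 2*Q*(4 + Q))
w(M) = sqrt(2)*sqrt(M) (w(M) = sqrt(2*M) = sqrt(2)*sqrt(M))
w(u(7))*0 = (sqrt(2)*sqrt(2*7*(4 + 7)))*0 = (sqrt(2)*sqrt(2*7*11))*0 = (sqrt(2)*sqrt(154))*0 = (2*sqrt(77))*0 = 0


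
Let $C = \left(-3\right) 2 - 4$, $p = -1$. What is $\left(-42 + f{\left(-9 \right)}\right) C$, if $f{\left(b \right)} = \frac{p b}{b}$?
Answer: $430$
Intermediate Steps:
$f{\left(b \right)} = -1$ ($f{\left(b \right)} = \frac{\left(-1\right) b}{b} = -1$)
$C = -10$ ($C = -6 - 4 = -10$)
$\left(-42 + f{\left(-9 \right)}\right) C = \left(-42 - 1\right) \left(-10\right) = \left(-43\right) \left(-10\right) = 430$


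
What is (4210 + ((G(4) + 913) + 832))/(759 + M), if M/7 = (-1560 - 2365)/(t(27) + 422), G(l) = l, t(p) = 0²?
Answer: 2514698/292823 ≈ 8.5878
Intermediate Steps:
t(p) = 0
M = -27475/422 (M = 7*((-1560 - 2365)/(0 + 422)) = 7*(-3925/422) = -27475/422 ≈ -65.107)
(4210 + ((G(4) + 913) + 832))/(759 + M) = (4210 + ((4 + 913) + 832))/(759 - 27475/422) = (4210 + (917 + 832))/(292823/422) = (4210 + 1749)*(422/292823) = 5959*(422/292823) = 2514698/292823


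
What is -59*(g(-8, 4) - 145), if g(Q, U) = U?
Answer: 8319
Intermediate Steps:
-59*(g(-8, 4) - 145) = -59*(4 - 145) = -59*(-141) = 8319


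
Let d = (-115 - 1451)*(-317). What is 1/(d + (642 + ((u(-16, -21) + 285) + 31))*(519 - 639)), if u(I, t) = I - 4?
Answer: 1/383862 ≈ 2.6051e-6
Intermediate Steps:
u(I, t) = -4 + I
d = 496422 (d = -1566*(-317) = 496422)
1/(d + (642 + ((u(-16, -21) + 285) + 31))*(519 - 639)) = 1/(496422 + (642 + (((-4 - 16) + 285) + 31))*(519 - 639)) = 1/(496422 + (642 + ((-20 + 285) + 31))*(-120)) = 1/(496422 + (642 + (265 + 31))*(-120)) = 1/(496422 + (642 + 296)*(-120)) = 1/(496422 + 938*(-120)) = 1/(496422 - 112560) = 1/383862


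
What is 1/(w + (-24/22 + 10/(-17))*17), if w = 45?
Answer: 11/181 ≈ 0.060773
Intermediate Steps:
1/(w + (-24/22 + 10/(-17))*17) = 1/(45 + (-24/22 + 10/(-17))*17) = 1/(45 + (-24*1/22 + 10*(-1/17))*17) = 1/(45 + (-12/11 - 10/17)*17) = 1/(45 - 314/187*17) = 1/(45 - 314/11) = 1/(181/11) = 11/181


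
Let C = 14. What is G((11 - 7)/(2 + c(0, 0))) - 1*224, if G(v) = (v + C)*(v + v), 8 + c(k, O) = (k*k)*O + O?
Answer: -2176/9 ≈ -241.78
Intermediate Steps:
c(k, O) = -8 + O + O*k**2 (c(k, O) = -8 + ((k*k)*O + O) = -8 + (k**2*O + O) = -8 + (O*k**2 + O) = -8 + (O + O*k**2) = -8 + O + O*k**2)
G(v) = 2*v*(14 + v) (G(v) = (v + 14)*(v + v) = (14 + v)*(2*v) = 2*v*(14 + v))
G((11 - 7)/(2 + c(0, 0))) - 1*224 = 2*((11 - 7)/(2 + (-8 + 0 + 0*0**2)))*(14 + (11 - 7)/(2 + (-8 + 0 + 0*0**2))) - 1*224 = 2*(4/(2 + (-8 + 0 + 0*0)))*(14 + 4/(2 + (-8 + 0 + 0*0))) - 224 = 2*(4/(2 + (-8 + 0 + 0)))*(14 + 4/(2 + (-8 + 0 + 0))) - 224 = 2*(4/(2 - 8))*(14 + 4/(2 - 8)) - 224 = 2*(4/(-6))*(14 + 4/(-6)) - 224 = 2*(4*(-1/6))*(14 + 4*(-1/6)) - 224 = 2*(-2/3)*(14 - 2/3) - 224 = 2*(-2/3)*(40/3) - 224 = -160/9 - 224 = -2176/9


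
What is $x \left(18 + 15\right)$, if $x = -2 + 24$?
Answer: $726$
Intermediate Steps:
$x = 22$
$x \left(18 + 15\right) = 22 \left(18 + 15\right) = 22 \cdot 33 = 726$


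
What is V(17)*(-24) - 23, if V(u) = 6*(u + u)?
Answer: -4919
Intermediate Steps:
V(u) = 12*u (V(u) = 6*(2*u) = 12*u)
V(17)*(-24) - 23 = (12*17)*(-24) - 23 = 204*(-24) - 23 = -4896 - 23 = -4919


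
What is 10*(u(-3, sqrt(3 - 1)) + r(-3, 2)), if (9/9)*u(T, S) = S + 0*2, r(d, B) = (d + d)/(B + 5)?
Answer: -60/7 + 10*sqrt(2) ≈ 5.5707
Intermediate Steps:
r(d, B) = 2*d/(5 + B) (r(d, B) = (2*d)/(5 + B) = 2*d/(5 + B))
u(T, S) = S (u(T, S) = S + 0*2 = S + 0 = S)
10*(u(-3, sqrt(3 - 1)) + r(-3, 2)) = 10*(sqrt(3 - 1) + 2*(-3)/(5 + 2)) = 10*(sqrt(2) + 2*(-3)/7) = 10*(sqrt(2) + 2*(-3)*(1/7)) = 10*(sqrt(2) - 6/7) = 10*(-6/7 + sqrt(2)) = -60/7 + 10*sqrt(2)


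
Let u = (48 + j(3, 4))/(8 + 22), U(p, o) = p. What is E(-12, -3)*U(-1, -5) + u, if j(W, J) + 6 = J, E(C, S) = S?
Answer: 68/15 ≈ 4.5333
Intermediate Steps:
j(W, J) = -6 + J
u = 23/15 (u = (48 + (-6 + 4))/(8 + 22) = (48 - 2)/30 = 46*(1/30) = 23/15 ≈ 1.5333)
E(-12, -3)*U(-1, -5) + u = -3*(-1) + 23/15 = 3 + 23/15 = 68/15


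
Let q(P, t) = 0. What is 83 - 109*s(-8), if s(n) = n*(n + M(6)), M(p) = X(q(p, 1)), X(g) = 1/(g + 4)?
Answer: -6675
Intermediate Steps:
X(g) = 1/(4 + g)
M(p) = 1/4 (M(p) = 1/(4 + 0) = 1/4)
s(n) = n*(1/4 + n) (s(n) = n*(n + 1/4) = n*(1/4 + n))
83 - 109*s(-8) = 83 - (-872)*(1/4 - 8) = 83 - (-872)*(-31)/4 = 83 - 109*62 = 83 - 6758 = -6675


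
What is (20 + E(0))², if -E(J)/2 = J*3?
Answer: 400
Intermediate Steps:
E(J) = -6*J (E(J) = -2*J*3 = -6*J)
(20 + E(0))² = (20 - 6*0)² = (20 + 0)² = 20² = 400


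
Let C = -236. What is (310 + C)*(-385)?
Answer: -28490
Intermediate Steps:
(310 + C)*(-385) = (310 - 236)*(-385) = 74*(-385) = -28490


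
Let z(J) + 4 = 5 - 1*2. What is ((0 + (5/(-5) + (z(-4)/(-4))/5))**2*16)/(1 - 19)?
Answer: -361/450 ≈ -0.80222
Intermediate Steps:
z(J) = -1 (z(J) = -4 + (5 - 1*2) = -4 + (5 - 2) = -4 + 3 = -1)
((0 + (5/(-5) + (z(-4)/(-4))/5))**2*16)/(1 - 19) = ((0 + (5/(-5) - 1/(-4)/5))**2*16)/(1 - 19) = ((0 + (5*(-1/5) - 1*(-1/4)*(1/5)))**2*16)/(-18) = ((0 + (-1 + (1/4)*(1/5)))**2*16)*(-1/18) = ((0 + (-1 + 1/20))**2*16)*(-1/18) = ((0 - 19/20)**2*16)*(-1/18) = ((-19/20)**2*16)*(-1/18) = ((361/400)*16)*(-1/18) = (361/25)*(-1/18) = -361/450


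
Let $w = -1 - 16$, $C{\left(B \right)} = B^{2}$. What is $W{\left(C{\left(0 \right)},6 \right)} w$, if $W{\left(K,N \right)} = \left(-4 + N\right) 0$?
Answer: $0$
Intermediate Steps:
$W{\left(K,N \right)} = 0$
$w = -17$ ($w = -1 - 16 = -17$)
$W{\left(C{\left(0 \right)},6 \right)} w = 0 \left(-17\right) = 0$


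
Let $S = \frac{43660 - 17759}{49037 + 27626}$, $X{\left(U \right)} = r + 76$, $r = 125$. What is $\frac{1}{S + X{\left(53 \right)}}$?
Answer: $\frac{76663}{15435164} \approx 0.0049668$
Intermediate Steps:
$X{\left(U \right)} = 201$ ($X{\left(U \right)} = 125 + 76 = 201$)
$S = \frac{25901}{76663} \approx 0.33786$
$\frac{1}{S + X{\left(53 \right)}} = \frac{1}{\frac{25901}{76663} + 201} = \frac{1}{\frac{15435164}{76663}} = \frac{76663}{15435164}$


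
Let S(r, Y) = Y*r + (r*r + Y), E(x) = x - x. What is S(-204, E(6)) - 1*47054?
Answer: -5438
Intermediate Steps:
E(x) = 0
S(r, Y) = Y + r² + Y*r (S(r, Y) = Y*r + (r² + Y) = Y*r + (Y + r²) = Y + r² + Y*r)
S(-204, E(6)) - 1*47054 = (0 + (-204)² + 0*(-204)) - 1*47054 = (0 + 41616 + 0) - 47054 = 41616 - 47054 = -5438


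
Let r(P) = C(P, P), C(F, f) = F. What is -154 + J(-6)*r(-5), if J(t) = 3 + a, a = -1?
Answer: -164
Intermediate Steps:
J(t) = 2 (J(t) = 3 - 1 = 2)
r(P) = P
-154 + J(-6)*r(-5) = -154 + 2*(-5) = -154 - 10 = -164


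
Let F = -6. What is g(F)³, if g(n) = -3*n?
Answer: 5832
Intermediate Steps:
g(F)³ = (-3*(-6))³ = 18³ = 5832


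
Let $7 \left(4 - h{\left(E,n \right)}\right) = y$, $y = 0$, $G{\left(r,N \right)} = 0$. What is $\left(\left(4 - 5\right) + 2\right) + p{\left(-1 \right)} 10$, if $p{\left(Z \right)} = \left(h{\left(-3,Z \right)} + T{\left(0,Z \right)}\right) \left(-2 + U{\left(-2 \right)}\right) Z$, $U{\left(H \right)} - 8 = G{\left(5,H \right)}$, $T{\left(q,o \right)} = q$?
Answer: $-239$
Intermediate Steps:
$U{\left(H \right)} = 8$ ($U{\left(H \right)} = 8 + 0 = 8$)
$h{\left(E,n \right)} = 4$ ($h{\left(E,n \right)} = 4 - 0 = 4 + 0 = 4$)
$p{\left(Z \right)} = 24 Z$ ($p{\left(Z \right)} = \left(4 + 0\right) \left(-2 + 8\right) Z = 4 \cdot 6 Z = 24 Z$)
$\left(\left(4 - 5\right) + 2\right) + p{\left(-1 \right)} 10 = \left(\left(4 - 5\right) + 2\right) + 24 \left(-1\right) 10 = \left(-1 + 2\right) - 240 = 1 - 240 = -239$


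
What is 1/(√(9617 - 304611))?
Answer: -I*√294994/294994 ≈ -0.0018412*I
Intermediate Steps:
1/(√(9617 - 304611)) = 1/(√(-294994)) = 1/(I*√294994) = -I*√294994/294994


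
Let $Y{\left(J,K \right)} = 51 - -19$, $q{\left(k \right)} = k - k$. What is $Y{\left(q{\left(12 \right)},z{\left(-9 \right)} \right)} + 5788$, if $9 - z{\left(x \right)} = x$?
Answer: $5858$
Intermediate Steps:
$z{\left(x \right)} = 9 - x$
$q{\left(k \right)} = 0$
$Y{\left(J,K \right)} = 70$ ($Y{\left(J,K \right)} = 51 + 19 = 70$)
$Y{\left(q{\left(12 \right)},z{\left(-9 \right)} \right)} + 5788 = 70 + 5788 = 5858$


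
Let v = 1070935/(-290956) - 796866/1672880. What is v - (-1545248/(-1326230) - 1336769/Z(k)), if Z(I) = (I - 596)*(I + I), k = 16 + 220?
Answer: -90418358719459271087/6855442158490187328 ≈ -13.189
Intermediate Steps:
k = 236
Z(I) = 2*I*(-596 + I) (Z(I) = (-596 + I)*(2*I) = 2*I*(-596 + I))
v = -252924835837/60841809160 (v = 1070935*(-1/290956) - 796866*1/1672880 = -1070935/290956 - 398433/836440 = -252924835837/60841809160 ≈ -4.1571)
v - (-1545248/(-1326230) - 1336769/Z(k)) = -252924835837/60841809160 - (-1545248/(-1326230) - 1336769*1/(472*(-596 + 236))) = -252924835837/60841809160 - (-1545248*(-1/1326230) - 1336769/(2*236*(-360))) = -252924835837/60841809160 - (772624/663115 - 1336769/(-169920)) = -252924835837/60841809160 - (772624/663115 - 1336769*(-1/169920)) = -252924835837/60841809160 - (772624/663115 + 1336769/169920) = -252924835837/60841809160 - 1*203543169103/22535300160 = -252924835837/60841809160 - 203543169103/22535300160 = -90418358719459271087/6855442158490187328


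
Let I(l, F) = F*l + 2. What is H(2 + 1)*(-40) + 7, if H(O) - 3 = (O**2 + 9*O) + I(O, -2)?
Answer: -1393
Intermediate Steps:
I(l, F) = 2 + F*l
H(O) = 5 + O**2 + 7*O (H(O) = 3 + ((O**2 + 9*O) + (2 - 2*O)) = 3 + (2 + O**2 + 7*O) = 5 + O**2 + 7*O)
H(2 + 1)*(-40) + 7 = (5 + (2 + 1)**2 + 7*(2 + 1))*(-40) + 7 = (5 + 3**2 + 7*3)*(-40) + 7 = (5 + 9 + 21)*(-40) + 7 = 35*(-40) + 7 = -1400 + 7 = -1393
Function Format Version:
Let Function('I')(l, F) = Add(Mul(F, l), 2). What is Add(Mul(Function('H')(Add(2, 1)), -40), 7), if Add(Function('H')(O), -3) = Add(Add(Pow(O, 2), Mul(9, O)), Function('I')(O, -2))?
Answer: -1393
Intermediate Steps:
Function('I')(l, F) = Add(2, Mul(F, l))
Function('H')(O) = Add(5, Pow(O, 2), Mul(7, O)) (Function('H')(O) = Add(3, Add(Add(Pow(O, 2), Mul(9, O)), Add(2, Mul(-2, O)))) = Add(3, Add(2, Pow(O, 2), Mul(7, O))) = Add(5, Pow(O, 2), Mul(7, O)))
Add(Mul(Function('H')(Add(2, 1)), -40), 7) = Add(Mul(Add(5, Pow(Add(2, 1), 2), Mul(7, Add(2, 1))), -40), 7) = Add(Mul(Add(5, Pow(3, 2), Mul(7, 3)), -40), 7) = Add(Mul(Add(5, 9, 21), -40), 7) = Add(Mul(35, -40), 7) = Add(-1400, 7) = -1393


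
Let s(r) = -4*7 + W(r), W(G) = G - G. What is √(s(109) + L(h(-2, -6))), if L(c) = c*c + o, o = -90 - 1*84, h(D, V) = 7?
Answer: 3*I*√17 ≈ 12.369*I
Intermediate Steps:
o = -174 (o = -90 - 84 = -174)
W(G) = 0
L(c) = -174 + c² (L(c) = c*c - 174 = c² - 174 = -174 + c²)
s(r) = -28 (s(r) = -4*7 + 0 = -28 + 0 = -28)
√(s(109) + L(h(-2, -6))) = √(-28 + (-174 + 7²)) = √(-28 + (-174 + 49)) = √(-28 - 125) = √(-153) = 3*I*√17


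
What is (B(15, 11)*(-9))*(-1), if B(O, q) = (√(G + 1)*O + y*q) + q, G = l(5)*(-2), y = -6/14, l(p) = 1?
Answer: 396/7 + 135*I ≈ 56.571 + 135.0*I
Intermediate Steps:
y = -3/7 (y = -6*1/14 = -3/7 ≈ -0.42857)
G = -2 (G = 1*(-2) = -2)
B(O, q) = 4*q/7 + I*O (B(O, q) = (√(-2 + 1)*O - 3*q/7) + q = (√(-1)*O - 3*q/7) + q = (I*O - 3*q/7) + q = (-3*q/7 + I*O) + q = 4*q/7 + I*O)
(B(15, 11)*(-9))*(-1) = (((4/7)*11 + I*15)*(-9))*(-1) = ((44/7 + 15*I)*(-9))*(-1) = (-396/7 - 135*I)*(-1) = 396/7 + 135*I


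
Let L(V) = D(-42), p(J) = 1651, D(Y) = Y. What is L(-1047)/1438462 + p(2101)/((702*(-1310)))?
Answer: -92827877/50878400940 ≈ -0.0018245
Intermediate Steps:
L(V) = -42
L(-1047)/1438462 + p(2101)/((702*(-1310))) = -42/1438462 + 1651/((702*(-1310))) = -42*1/1438462 + 1651/(-919620) = -21/719231 + 1651*(-1/919620) = -21/719231 - 127/70740 = -92827877/50878400940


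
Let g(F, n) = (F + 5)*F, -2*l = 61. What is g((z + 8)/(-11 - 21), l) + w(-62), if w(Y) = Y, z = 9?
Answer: -65919/1024 ≈ -64.374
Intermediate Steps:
l = -61/2 (l = -1/2*61 = -61/2 ≈ -30.500)
g(F, n) = F*(5 + F) (g(F, n) = (5 + F)*F = F*(5 + F))
g((z + 8)/(-11 - 21), l) + w(-62) = ((9 + 8)/(-11 - 21))*(5 + (9 + 8)/(-11 - 21)) - 62 = (17/(-32))*(5 + 17/(-32)) - 62 = (17*(-1/32))*(5 + 17*(-1/32)) - 62 = -17*(5 - 17/32)/32 - 62 = -17/32*143/32 - 62 = -2431/1024 - 62 = -65919/1024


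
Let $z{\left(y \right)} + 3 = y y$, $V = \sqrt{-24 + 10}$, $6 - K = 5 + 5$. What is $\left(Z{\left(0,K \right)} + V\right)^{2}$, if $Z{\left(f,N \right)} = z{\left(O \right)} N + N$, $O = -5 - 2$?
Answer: $\left(188 - i \sqrt{14}\right)^{2} \approx 35330.0 - 1406.9 i$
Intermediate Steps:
$K = -4$ ($K = 6 - \left(5 + 5\right) = 6 - 10 = -4$)
$V = i \sqrt{14}$ ($V = \sqrt{-14} = i \sqrt{14} \approx 3.7417 i$)
$O = -7$ ($O = -5 - 2 = -7$)
$z{\left(y \right)} = -3 + y^{2}$ ($z{\left(y \right)} = -3 + y y = -3 + y^{2}$)
$Z{\left(f,N \right)} = 47 N$ ($Z{\left(f,N \right)} = \left(-3 + \left(-7\right)^{2}\right) N + N = \left(-3 + 49\right) N + N = 46 N + N = 47 N$)
$\left(Z{\left(0,K \right)} + V\right)^{2} = \left(47 \left(-4\right) + i \sqrt{14}\right)^{2} = \left(-188 + i \sqrt{14}\right)^{2}$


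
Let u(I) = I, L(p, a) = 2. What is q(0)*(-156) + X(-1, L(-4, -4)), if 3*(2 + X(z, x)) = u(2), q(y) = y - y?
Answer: -4/3 ≈ -1.3333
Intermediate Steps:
q(y) = 0
X(z, x) = -4/3 (X(z, x) = -2 + (⅓)*2 = -2 + ⅔ = -4/3)
q(0)*(-156) + X(-1, L(-4, -4)) = 0*(-156) - 4/3 = 0 - 4/3 = -4/3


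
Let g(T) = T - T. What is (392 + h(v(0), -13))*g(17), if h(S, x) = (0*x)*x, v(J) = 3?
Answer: 0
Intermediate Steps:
h(S, x) = 0 (h(S, x) = 0*x = 0)
g(T) = 0
(392 + h(v(0), -13))*g(17) = (392 + 0)*0 = 392*0 = 0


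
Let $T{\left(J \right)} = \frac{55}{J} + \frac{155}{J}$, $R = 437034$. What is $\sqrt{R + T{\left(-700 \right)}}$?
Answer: $\frac{3 \sqrt{4855930}}{10} \approx 661.08$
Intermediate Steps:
$T{\left(J \right)} = \frac{210}{J}$
$\sqrt{R + T{\left(-700 \right)}} = \sqrt{437034 + \frac{210}{-700}} = \sqrt{437034 + 210 \left(- \frac{1}{700}\right)} = \sqrt{437034 - \frac{3}{10}} = \sqrt{\frac{4370337}{10}} = \frac{3 \sqrt{4855930}}{10}$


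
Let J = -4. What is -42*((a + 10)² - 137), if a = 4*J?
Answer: 4242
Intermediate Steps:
a = -16 (a = 4*(-4) = -16)
-42*((a + 10)² - 137) = -42*((-16 + 10)² - 137) = -42*((-6)² - 137) = -42*(36 - 137) = -42*(-101) = 4242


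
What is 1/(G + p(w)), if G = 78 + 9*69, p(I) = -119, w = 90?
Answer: 1/580 ≈ 0.0017241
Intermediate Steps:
G = 699 (G = 78 + 621 = 699)
1/(G + p(w)) = 1/(699 - 119) = 1/580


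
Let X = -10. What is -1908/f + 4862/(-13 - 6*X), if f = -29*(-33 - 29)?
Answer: 4326100/42253 ≈ 102.39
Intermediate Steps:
f = 1798 (f = -29*(-62) = 1798)
-1908/f + 4862/(-13 - 6*X) = -1908/1798 + 4862/(-13 - 6*(-10)) = -1908*1/1798 + 4862/(-13 + 60) = -954/899 + 4862/47 = 4326100/42253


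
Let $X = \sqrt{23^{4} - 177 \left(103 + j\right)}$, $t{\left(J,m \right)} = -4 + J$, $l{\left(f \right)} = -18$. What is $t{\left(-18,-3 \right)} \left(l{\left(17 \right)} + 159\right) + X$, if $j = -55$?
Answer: $-3102 + \sqrt{271345} \approx -2581.1$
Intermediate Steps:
$X = \sqrt{271345}$ ($X = \sqrt{23^{4} - 177 \left(103 - 55\right)} = \sqrt{279841 - 8496} = \sqrt{271345} \approx 520.91$)
$t{\left(-18,-3 \right)} \left(l{\left(17 \right)} + 159\right) + X = \left(-4 - 18\right) \left(-18 + 159\right) + \sqrt{271345} = \left(-22\right) 141 + \sqrt{271345} = -3102 + \sqrt{271345}$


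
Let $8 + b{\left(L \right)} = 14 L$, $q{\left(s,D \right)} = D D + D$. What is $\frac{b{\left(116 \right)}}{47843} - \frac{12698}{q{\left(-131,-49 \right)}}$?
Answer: $- \frac{43122113}{8037624} \approx -5.365$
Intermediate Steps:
$q{\left(s,D \right)} = D + D^{2}$ ($q{\left(s,D \right)} = D^{2} + D = D + D^{2}$)
$b{\left(L \right)} = -8 + 14 L$
$\frac{b{\left(116 \right)}}{47843} - \frac{12698}{q{\left(-131,-49 \right)}} = \frac{-8 + 14 \cdot 116}{47843} - \frac{12698}{\left(-49\right) \left(1 - 49\right)} = \left(-8 + 1624\right) \frac{1}{47843} - \frac{12698}{\left(-49\right) \left(-48\right)} = 1616 \cdot \frac{1}{47843} - \frac{12698}{2352} = \frac{1616}{47843} - \frac{907}{168} = - \frac{43122113}{8037624}$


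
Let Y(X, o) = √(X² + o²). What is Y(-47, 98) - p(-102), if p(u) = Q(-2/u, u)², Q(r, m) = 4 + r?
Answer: -42025/2601 + √11813 ≈ 92.530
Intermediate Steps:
p(u) = (4 - 2/u)²
Y(-47, 98) - p(-102) = √((-47)² + 98²) - (4 - 2/(-102))² = √(2209 + 9604) - (4 - 2*(-1/102))² = √11813 - (4 + 1/51)² = √11813 - (205/51)² = √11813 - 1*42025/2601 = √11813 - 42025/2601 = -42025/2601 + √11813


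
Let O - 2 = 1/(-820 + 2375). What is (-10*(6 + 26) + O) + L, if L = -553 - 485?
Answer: -2108579/1555 ≈ -1356.0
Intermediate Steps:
L = -1038
O = 3111/1555 (O = 2 + 1/(-820 + 2375) = 2 + 1/1555 = 3111/1555 ≈ 2.0006)
(-10*(6 + 26) + O) + L = (-10*(6 + 26) + 3111/1555) - 1038 = (-10*32 + 3111/1555) - 1038 = (-320 + 3111/1555) - 1038 = -494489/1555 - 1038 = -2108579/1555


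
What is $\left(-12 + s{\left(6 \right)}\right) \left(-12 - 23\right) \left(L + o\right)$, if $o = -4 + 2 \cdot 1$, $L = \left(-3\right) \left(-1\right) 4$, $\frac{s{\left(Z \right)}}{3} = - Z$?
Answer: $10500$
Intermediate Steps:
$s{\left(Z \right)} = - 3 Z$ ($s{\left(Z \right)} = 3 \left(- Z\right) = - 3 Z$)
$L = 12$ ($L = 3 \cdot 4 = 12$)
$o = -2$ ($o = -4 + 2 = -2$)
$\left(-12 + s{\left(6 \right)}\right) \left(-12 - 23\right) \left(L + o\right) = \left(-12 - 18\right) \left(-12 - 23\right) \left(12 - 2\right) = \left(-12 - 18\right) \left(-35\right) 10 = \left(-30\right) \left(-35\right) 10 = 1050 \cdot 10 = 10500$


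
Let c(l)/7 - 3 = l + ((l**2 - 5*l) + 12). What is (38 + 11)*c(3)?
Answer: 4116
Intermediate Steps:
c(l) = 105 - 28*l + 7*l**2 (c(l) = 21 + 7*(l + ((l**2 - 5*l) + 12)) = 21 + 7*(l + (12 + l**2 - 5*l)) = 21 + 7*(12 + l**2 - 4*l) = 21 + (84 - 28*l + 7*l**2) = 105 - 28*l + 7*l**2)
(38 + 11)*c(3) = (38 + 11)*(105 - 28*3 + 7*3**2) = 49*(105 - 84 + 7*9) = 49*(105 - 84 + 63) = 49*84 = 4116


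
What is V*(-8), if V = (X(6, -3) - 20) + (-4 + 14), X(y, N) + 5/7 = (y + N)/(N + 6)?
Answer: 544/7 ≈ 77.714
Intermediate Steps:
X(y, N) = -5/7 + (N + y)/(6 + N) (X(y, N) = -5/7 + (y + N)/(N + 6) = -5/7 + (N + y)/(6 + N))
V = -68/7 (V = ((-30 + 2*(-3) + 7*6)/(7*(6 - 3)) - 20) + (-4 + 14) = ((1/7)*(-30 - 6 + 42)/3 - 20) + 10 = ((1/7)*(1/3)*6 - 20) + 10 = (2/7 - 20) + 10 = -138/7 + 10 = -68/7 ≈ -9.7143)
V*(-8) = -68/7*(-8) = 544/7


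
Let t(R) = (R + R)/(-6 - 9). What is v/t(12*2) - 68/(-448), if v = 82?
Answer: -2853/112 ≈ -25.473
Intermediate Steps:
t(R) = -2*R/15 (t(R) = (2*R)/(-15) = (2*R)*(-1/15) = -2*R/15)
v/t(12*2) - 68/(-448) = 82/((-8*2/5)) - 68/(-448) = 82/((-2/15*24)) - 68*(-1/448) = 82/(-16/5) + 17/112 = 82*(-5/16) + 17/112 = -205/8 + 17/112 = -2853/112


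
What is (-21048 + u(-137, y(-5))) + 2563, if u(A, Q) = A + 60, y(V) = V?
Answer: -18562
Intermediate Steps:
u(A, Q) = 60 + A
(-21048 + u(-137, y(-5))) + 2563 = (-21048 + (60 - 137)) + 2563 = (-21048 - 77) + 2563 = -21125 + 2563 = -18562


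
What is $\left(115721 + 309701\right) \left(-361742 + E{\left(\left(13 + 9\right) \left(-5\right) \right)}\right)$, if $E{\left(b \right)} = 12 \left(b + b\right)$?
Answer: $-155016119204$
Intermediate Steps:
$E{\left(b \right)} = 24 b$ ($E{\left(b \right)} = 12 \cdot 2 b = 24 b$)
$\left(115721 + 309701\right) \left(-361742 + E{\left(\left(13 + 9\right) \left(-5\right) \right)}\right) = \left(115721 + 309701\right) \left(-361742 + 24 \left(13 + 9\right) \left(-5\right)\right) = 425422 \left(-361742 + 24 \cdot 22 \left(-5\right)\right) = 425422 \left(-361742 + 24 \left(-110\right)\right) = 425422 \left(-361742 - 2640\right) = 425422 \left(-364382\right) = -155016119204$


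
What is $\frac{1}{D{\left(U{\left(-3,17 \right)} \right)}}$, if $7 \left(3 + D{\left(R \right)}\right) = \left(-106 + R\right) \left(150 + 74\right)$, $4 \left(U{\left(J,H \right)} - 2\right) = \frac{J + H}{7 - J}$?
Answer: $- \frac{5}{16599} \approx -0.00030122$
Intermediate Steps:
$U{\left(J,H \right)} = 2 + \frac{H + J}{4 \left(7 - J\right)}$ ($U{\left(J,H \right)} = 2 + \frac{\left(J + H\right) \frac{1}{7 - J}}{4} = 2 + \frac{\left(H + J\right) \frac{1}{7 - J}}{4} = 2 + \frac{\frac{1}{7 - J} \left(H + J\right)}{4} = 2 + \frac{H + J}{4 \left(7 - J\right)}$)
$D{\left(R \right)} = -3395 + 32 R$ ($D{\left(R \right)} = -3 + \frac{\left(-106 + R\right) \left(150 + 74\right)}{7} = -3 + \frac{\left(-106 + R\right) 224}{7} = -3 + \frac{-23744 + 224 R}{7} = -3 + \left(-3392 + 32 R\right) = -3395 + 32 R$)
$\frac{1}{D{\left(U{\left(-3,17 \right)} \right)}} = \frac{1}{-3395 + 32 \frac{-56 - 17 + 7 \left(-3\right)}{4 \left(-7 - 3\right)}} = \frac{1}{-3395 + 32 \frac{-56 - 17 - 21}{4 \left(-10\right)}} = \frac{1}{-3395 + 32 \cdot \frac{1}{4} \left(- \frac{1}{10}\right) \left(-94\right)} = \frac{1}{-3395 + 32 \cdot \frac{47}{20}} = \frac{1}{-3395 + \frac{376}{5}} = \frac{1}{- \frac{16599}{5}} = - \frac{5}{16599}$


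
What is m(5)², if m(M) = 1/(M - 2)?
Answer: ⅑ ≈ 0.11111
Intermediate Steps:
m(M) = 1/(-2 + M)
m(5)² = (1/(-2 + 5))² = (1/3)² = (⅓)² = ⅑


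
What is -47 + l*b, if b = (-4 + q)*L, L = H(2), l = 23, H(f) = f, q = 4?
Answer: -47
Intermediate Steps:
L = 2
b = 0 (b = (-4 + 4)*2 = 0*2 = 0)
-47 + l*b = -47 + 23*0 = -47 + 0 = -47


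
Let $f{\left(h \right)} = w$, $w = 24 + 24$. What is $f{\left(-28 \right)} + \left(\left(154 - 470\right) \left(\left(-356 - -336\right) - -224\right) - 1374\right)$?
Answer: $-65790$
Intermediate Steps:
$w = 48$
$f{\left(h \right)} = 48$
$f{\left(-28 \right)} + \left(\left(154 - 470\right) \left(\left(-356 - -336\right) - -224\right) - 1374\right) = 48 + \left(\left(154 - 470\right) \left(\left(-356 - -336\right) - -224\right) - 1374\right) = 48 - \left(1374 + 316 \left(\left(-356 + 336\right) + 224\right)\right) = 48 - \left(1374 + 316 \left(-20 + 224\right)\right) = 48 - 65838 = -65790$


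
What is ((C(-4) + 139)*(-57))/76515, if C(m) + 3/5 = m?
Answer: -12768/127525 ≈ -0.10012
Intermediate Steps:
C(m) = -3/5 + m
((C(-4) + 139)*(-57))/76515 = (((-3/5 - 4) + 139)*(-57))/76515 = ((-23/5 + 139)*(-57))*(1/76515) = ((672/5)*(-57))*(1/76515) = -38304/5*1/76515 = -12768/127525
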